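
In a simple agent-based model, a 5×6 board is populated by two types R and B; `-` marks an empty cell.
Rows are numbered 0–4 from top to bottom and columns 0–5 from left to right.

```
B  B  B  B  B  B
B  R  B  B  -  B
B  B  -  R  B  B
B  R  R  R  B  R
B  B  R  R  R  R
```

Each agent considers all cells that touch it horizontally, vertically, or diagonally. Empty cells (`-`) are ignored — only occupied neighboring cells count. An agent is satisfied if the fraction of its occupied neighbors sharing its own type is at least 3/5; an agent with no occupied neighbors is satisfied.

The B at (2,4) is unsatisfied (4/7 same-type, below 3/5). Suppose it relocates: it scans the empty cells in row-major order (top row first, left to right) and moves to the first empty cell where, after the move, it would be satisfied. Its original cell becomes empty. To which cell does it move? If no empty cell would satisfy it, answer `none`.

Vacating (2,4). Empty cells in order:
  (1,4): 6/7 same-type → satisfied — stop here.

(1,4)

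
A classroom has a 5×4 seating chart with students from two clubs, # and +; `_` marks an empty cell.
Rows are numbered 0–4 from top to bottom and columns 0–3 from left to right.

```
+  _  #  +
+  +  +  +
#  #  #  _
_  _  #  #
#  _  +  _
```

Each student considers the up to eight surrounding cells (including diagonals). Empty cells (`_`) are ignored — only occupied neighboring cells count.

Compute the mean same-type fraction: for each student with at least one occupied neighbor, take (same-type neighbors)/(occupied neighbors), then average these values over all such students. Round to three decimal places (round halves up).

0.488

(0,0)+ 2/2
(0,2)# 0/4
(0,3)+ 2/3
(1,0)+ 2/4
(1,1)+ 3/7
(1,2)+ 3/6
(1,3)+ 2/4
(2,0)# 1/3
(2,1)# 3/6
(2,2)# 3/6
(3,2)# 3/4
(3,3)# 2/3
(4,0)# — no occupied neighbors
(4,2)+ 0/2
Sum over 13 students: 2/2 + 0/4 + 2/3 + 2/4 + 3/7 + 3/6 + 2/4 + 1/3 + 3/6 + 3/6 + 3/4 + 2/3 + 0/2 = 533/84; mean = 533/84 ÷ 13 = 41/84 = 0.488095… → 0.488.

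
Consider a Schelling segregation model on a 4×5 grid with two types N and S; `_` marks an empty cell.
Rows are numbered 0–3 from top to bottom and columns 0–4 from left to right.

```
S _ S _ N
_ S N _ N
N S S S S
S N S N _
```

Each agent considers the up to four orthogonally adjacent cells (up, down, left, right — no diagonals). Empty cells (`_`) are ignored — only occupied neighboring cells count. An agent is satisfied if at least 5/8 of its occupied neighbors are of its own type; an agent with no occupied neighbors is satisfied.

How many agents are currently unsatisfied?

Row 0: (0,0)S 0/0 ✓ · (0,2)S 0/1 ✗ · (0,4)N 1/1 ✓
Row 1: (1,1)S 1/2 ✗ · (1,2)N 0/3 ✗ · (1,4)N 1/2 ✗
Row 2: (2,0)N 0/2 ✗ · (2,1)S 2/4 ✗ · (2,2)S 3/4 ✓ · (2,3)S 2/3 ✓ · (2,4)S 1/2 ✗
Row 3: (3,0)S 0/2 ✗ · (3,1)N 0/3 ✗ · (3,2)S 1/3 ✗ · (3,3)N 0/2 ✗
Unsatisfied: (0,2), (1,1), (1,2), (1,4), (2,0), (2,1), (2,4), (3,0), (3,1), (3,2), (3,3) — 11 in total.

11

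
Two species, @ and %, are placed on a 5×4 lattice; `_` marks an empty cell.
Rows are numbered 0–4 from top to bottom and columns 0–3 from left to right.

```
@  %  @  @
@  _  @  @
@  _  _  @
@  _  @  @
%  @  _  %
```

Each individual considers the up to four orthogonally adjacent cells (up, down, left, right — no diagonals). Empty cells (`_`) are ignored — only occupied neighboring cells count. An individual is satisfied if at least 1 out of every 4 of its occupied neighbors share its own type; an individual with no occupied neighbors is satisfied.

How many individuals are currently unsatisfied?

(0,0)@ 1/2 ok
(0,1)% 0/2 unhappy
(0,2)@ 2/3 ok
(0,3)@ 2/2 ok
(1,0)@ 2/2 ok
(1,2)@ 2/2 ok
(1,3)@ 3/3 ok
(2,0)@ 2/2 ok
(2,3)@ 2/2 ok
(3,0)@ 1/2 ok
(3,2)@ 1/1 ok
(3,3)@ 2/3 ok
(4,0)% 0/2 unhappy
(4,1)@ 0/1 unhappy
(4,3)% 0/1 unhappy
Unsatisfied: (0,1), (4,0), (4,1), (4,3) — 4 in total.

4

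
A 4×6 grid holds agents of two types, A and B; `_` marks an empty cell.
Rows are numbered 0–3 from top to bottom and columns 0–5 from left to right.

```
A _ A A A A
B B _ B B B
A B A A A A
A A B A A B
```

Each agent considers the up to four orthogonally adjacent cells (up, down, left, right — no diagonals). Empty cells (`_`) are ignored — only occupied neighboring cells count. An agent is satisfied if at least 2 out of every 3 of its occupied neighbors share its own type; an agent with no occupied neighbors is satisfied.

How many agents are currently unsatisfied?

13

Row 0: (0,0)A 0/1 not · (0,2)A 1/1 satisfied · (0,3)A 2/3 satisfied · (0,4)A 2/3 satisfied · (0,5)A 1/2 not
Row 1: (1,0)B 1/3 not · (1,1)B 2/2 satisfied · (1,3)B 1/3 not · (1,4)B 2/4 not · (1,5)B 1/3 not
Row 2: (2,0)A 1/3 not · (2,1)B 1/4 not · (2,2)A 1/3 not · (2,3)A 3/4 satisfied · (2,4)A 3/4 satisfied · (2,5)A 1/3 not
Row 3: (3,0)A 2/2 satisfied · (3,1)A 1/3 not · (3,2)B 0/3 not · (3,3)A 2/3 satisfied · (3,4)A 2/3 satisfied · (3,5)B 0/2 not
Unsatisfied: (0,0), (0,5), (1,0), (1,3), (1,4), (1,5), (2,0), (2,1), (2,2), (2,5), (3,1), (3,2), (3,5) — 13 in total.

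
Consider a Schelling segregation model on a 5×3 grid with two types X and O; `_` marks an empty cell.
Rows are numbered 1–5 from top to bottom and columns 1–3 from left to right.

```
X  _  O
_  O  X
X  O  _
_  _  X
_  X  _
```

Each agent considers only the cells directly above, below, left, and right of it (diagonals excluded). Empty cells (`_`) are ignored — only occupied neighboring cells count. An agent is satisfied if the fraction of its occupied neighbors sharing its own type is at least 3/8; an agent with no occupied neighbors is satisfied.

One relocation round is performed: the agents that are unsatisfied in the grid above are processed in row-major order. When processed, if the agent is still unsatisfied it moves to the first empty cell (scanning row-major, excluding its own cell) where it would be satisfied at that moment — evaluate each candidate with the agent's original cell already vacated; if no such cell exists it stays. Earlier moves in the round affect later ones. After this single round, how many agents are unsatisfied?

Initially unsatisfied (in order): (1,3), (2,3), (3,1).
  (1,3) → (1,2).
  (2,3) → (2,1).
  (3,1): now satisfied by earlier moves; stays.
Resulting grid:
X O _
X O _
X O _
_ _ X
_ X _
All satisfied now.

0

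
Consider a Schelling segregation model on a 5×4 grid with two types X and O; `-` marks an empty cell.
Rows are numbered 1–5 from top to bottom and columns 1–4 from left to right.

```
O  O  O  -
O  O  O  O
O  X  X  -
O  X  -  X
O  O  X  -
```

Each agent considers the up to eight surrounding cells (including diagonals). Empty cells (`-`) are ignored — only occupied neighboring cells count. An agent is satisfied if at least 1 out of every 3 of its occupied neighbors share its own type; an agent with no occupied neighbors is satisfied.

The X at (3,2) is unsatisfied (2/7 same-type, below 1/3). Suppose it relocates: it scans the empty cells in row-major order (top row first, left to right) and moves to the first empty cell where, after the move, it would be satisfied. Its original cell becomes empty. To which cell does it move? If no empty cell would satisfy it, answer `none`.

(3,4)

Vacating (3,2). Empty cells in order:
  (1,4): 0/3 same-type → still unsatisfied.
  (3,4): 2/4 same-type → satisfied — stop here.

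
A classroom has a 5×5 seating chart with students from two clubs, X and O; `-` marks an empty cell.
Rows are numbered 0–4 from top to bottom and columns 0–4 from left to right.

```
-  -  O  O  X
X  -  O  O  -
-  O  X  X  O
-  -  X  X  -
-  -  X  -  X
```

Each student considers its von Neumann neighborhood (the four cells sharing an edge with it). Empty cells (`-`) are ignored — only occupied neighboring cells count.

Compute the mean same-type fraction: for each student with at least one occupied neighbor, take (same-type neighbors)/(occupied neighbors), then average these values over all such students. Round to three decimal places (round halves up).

0.583

Row 0: (0,2)O 2/2 · (0,3)O 2/3 · (0,4)X 0/1
Row 1: (1,0)X — no occupied neighbors · (1,2)O 2/3 · (1,3)O 2/3
Row 2: (2,1)O 0/1 · (2,2)X 2/4 · (2,3)X 2/4 · (2,4)O 0/1
Row 3: (3,2)X 3/3 · (3,3)X 2/2
Row 4: (4,2)X 1/1 · (4,4)X — no occupied neighbors
Sum over 12 students: 2/2 + 2/3 + 0/1 + 2/3 + 2/3 + 0/1 + 2/4 + 2/4 + 0/1 + 3/3 + 2/2 + 1/1 = 7; mean = 7 ÷ 12 = 7/12 = 0.583333… → 0.583.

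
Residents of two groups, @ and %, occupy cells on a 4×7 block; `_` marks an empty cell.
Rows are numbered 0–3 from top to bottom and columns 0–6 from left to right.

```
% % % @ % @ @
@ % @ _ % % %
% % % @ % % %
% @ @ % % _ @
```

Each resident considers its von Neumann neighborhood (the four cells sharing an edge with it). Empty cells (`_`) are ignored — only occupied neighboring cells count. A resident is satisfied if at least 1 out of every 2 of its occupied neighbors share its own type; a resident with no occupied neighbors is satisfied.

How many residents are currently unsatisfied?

12

(0,0)% 1/2 ✓
(0,1)% 3/3 ✓
(0,2)% 1/3 ✗
(0,3)@ 0/2 ✗
(0,4)% 1/3 ✗
(0,5)@ 1/3 ✗
(0,6)@ 1/2 ✓
(1,0)@ 0/3 ✗
(1,1)% 2/4 ✓
(1,2)@ 0/3 ✗
(1,4)% 3/3 ✓
(1,5)% 3/4 ✓
(1,6)% 2/3 ✓
(2,0)% 2/3 ✓
(2,1)% 3/4 ✓
(2,2)% 1/4 ✗
(2,3)@ 0/3 ✗
(2,4)% 3/4 ✓
(2,5)% 3/3 ✓
(2,6)% 2/3 ✓
(3,0)% 1/2 ✓
(3,1)@ 1/3 ✗
(3,2)@ 1/3 ✗
(3,3)% 1/3 ✗
(3,4)% 2/2 ✓
(3,6)@ 0/1 ✗
Unsatisfied: (0,2), (0,3), (0,4), (0,5), (1,0), (1,2), (2,2), (2,3), (3,1), (3,2), (3,3), (3,6) — 12 in total.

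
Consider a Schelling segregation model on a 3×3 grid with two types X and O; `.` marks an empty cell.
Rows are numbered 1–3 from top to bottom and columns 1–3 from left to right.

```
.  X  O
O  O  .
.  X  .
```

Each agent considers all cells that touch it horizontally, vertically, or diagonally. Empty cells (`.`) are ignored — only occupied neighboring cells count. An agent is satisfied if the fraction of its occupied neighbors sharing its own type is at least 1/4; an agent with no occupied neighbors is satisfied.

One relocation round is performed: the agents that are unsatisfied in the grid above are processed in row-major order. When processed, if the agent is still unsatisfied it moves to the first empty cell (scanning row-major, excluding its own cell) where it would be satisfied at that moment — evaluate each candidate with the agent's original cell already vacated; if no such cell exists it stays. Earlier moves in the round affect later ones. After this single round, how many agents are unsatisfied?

0

Initially unsatisfied (in order): (1,2), (3,2).
  (1,2) → (2,3).
  (3,2): now satisfied by earlier moves; stays.
Resulting grid:
. . O
O O X
. X .
All satisfied now.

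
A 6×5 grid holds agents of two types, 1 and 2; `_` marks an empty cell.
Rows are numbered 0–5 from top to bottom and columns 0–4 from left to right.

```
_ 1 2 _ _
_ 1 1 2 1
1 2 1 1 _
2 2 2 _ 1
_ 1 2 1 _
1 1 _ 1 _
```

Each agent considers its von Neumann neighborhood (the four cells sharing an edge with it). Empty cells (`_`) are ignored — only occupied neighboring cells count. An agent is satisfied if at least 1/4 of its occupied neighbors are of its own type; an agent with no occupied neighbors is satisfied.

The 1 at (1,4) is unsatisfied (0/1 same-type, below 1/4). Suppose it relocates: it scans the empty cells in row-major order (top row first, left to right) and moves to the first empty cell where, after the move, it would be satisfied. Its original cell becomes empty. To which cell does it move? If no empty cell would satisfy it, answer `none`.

Vacating (1,4). Empty cells in order:
  (0,0): 1/1 same-type → satisfied — stop here.

(0,0)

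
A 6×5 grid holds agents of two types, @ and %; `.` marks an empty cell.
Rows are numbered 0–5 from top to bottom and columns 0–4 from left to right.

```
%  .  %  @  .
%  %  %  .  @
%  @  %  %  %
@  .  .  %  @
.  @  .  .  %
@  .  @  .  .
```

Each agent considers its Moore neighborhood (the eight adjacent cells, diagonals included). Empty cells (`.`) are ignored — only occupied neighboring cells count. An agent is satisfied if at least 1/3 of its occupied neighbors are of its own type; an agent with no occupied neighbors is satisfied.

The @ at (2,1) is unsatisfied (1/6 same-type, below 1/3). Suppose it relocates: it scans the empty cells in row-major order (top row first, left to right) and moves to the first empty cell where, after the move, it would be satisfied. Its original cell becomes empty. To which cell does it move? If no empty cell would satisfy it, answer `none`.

Vacating (2,1). Empty cells in order:
  (0,1): 0/5 same-type → still unsatisfied.
  (0,4): 2/2 same-type → satisfied — stop here.

(0,4)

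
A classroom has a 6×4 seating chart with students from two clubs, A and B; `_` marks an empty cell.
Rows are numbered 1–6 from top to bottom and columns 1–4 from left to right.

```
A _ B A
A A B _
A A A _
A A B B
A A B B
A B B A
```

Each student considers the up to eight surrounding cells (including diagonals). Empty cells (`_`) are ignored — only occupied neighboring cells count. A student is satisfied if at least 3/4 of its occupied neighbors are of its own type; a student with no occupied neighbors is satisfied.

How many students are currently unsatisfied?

(1,1)A 2/2 ok
(1,3)B 1/3 unhappy
(1,4)A 0/2 unhappy
(2,1)A 4/4 ok
(2,2)A 5/7 unhappy
(2,3)B 1/5 unhappy
(3,1)A 5/5 ok
(3,2)A 6/8 ok
(3,3)A 3/6 unhappy
(4,1)A 5/5 ok
(4,2)A 6/8 ok
(4,3)B 3/7 unhappy
(4,4)B 3/4 ok
(5,1)A 4/5 ok
(5,2)A 4/8 unhappy
(5,3)B 5/8 unhappy
(5,4)B 4/5 ok
(6,1)A 2/3 unhappy
(6,2)B 2/5 unhappy
(6,3)B 3/5 unhappy
(6,4)A 0/3 unhappy
Unsatisfied: (1,3), (1,4), (2,2), (2,3), (3,3), (4,3), (5,2), (5,3), (6,1), (6,2), (6,3), (6,4) — 12 in total.

12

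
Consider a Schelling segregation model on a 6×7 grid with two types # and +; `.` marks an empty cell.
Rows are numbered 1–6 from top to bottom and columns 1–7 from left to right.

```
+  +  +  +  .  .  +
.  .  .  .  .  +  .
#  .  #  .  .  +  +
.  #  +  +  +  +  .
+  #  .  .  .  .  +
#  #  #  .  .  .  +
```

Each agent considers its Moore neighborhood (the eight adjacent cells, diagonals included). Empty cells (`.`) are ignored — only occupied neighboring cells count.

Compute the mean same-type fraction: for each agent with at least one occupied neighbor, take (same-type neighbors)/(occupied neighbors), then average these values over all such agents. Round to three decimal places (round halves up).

(1,1)+ 1/1
(1,2)+ 2/2
(1,3)+ 2/2
(1,4)+ 1/1
(1,7)+ 1/1
(2,6)+ 3/3
(3,1)# 1/1
(3,3)# 1/3
(3,6)+ 4/4
(3,7)+ 3/3
(4,2)# 3/5
(4,3)+ 1/4
(4,4)+ 2/3
(4,5)+ 3/3
(4,6)+ 4/4
(5,1)+ 0/4
(5,2)# 4/6
(5,7)+ 2/2
(6,1)# 2/3
(6,2)# 3/4
(6,3)# 2/2
(6,7)+ 1/1
Sum over 22 agents: 1/1 + 2/2 + 2/2 + 1/1 + 1/1 + 3/3 + 1/1 + 1/3 + 4/4 + 3/3 + 3/5 + 1/4 + 2/3 + 3/3 + 4/4 + 0/4 + 4/6 + 2/2 + 2/3 + 3/4 + 2/2 + 1/1 = 269/15; mean = 269/15 ÷ 22 = 269/330 = 0.815151… → 0.815.

0.815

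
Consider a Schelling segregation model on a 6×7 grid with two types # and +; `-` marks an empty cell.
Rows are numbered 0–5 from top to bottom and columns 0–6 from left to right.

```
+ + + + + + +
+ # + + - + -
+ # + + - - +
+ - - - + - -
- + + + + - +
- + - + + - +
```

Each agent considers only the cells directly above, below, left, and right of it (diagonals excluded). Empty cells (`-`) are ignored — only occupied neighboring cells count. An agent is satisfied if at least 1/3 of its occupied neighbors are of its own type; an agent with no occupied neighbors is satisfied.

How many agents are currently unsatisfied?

Row 0: (0,0)+ 2/2 satisfied · (0,1)+ 2/3 satisfied · (0,2)+ 3/3 satisfied · (0,3)+ 3/3 satisfied · (0,4)+ 2/2 satisfied · (0,5)+ 3/3 satisfied · (0,6)+ 1/1 satisfied
Row 1: (1,0)+ 2/3 satisfied · (1,1)# 1/4 not · (1,2)+ 3/4 satisfied · (1,3)+ 3/3 satisfied · (1,5)+ 1/1 satisfied
Row 2: (2,0)+ 2/3 satisfied · (2,1)# 1/3 satisfied · (2,2)+ 2/3 satisfied · (2,3)+ 2/2 satisfied · (2,6)+ 0/0 satisfied
Row 3: (3,0)+ 1/1 satisfied · (3,4)+ 1/1 satisfied
Row 4: (4,1)+ 2/2 satisfied · (4,2)+ 2/2 satisfied · (4,3)+ 3/3 satisfied · (4,4)+ 3/3 satisfied · (4,6)+ 1/1 satisfied
Row 5: (5,1)+ 1/1 satisfied · (5,3)+ 2/2 satisfied · (5,4)+ 2/2 satisfied · (5,6)+ 1/1 satisfied
Unsatisfied: (1,1) — 1 in total.

1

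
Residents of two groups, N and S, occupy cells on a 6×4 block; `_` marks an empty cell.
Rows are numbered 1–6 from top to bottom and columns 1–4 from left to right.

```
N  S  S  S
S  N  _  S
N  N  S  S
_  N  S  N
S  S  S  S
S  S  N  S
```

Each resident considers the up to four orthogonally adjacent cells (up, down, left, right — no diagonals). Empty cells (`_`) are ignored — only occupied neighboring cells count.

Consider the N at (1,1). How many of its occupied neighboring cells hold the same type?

Occupied neighbors of (1,1): (2,1)=S, (1,2)=S.
Same type (N): 0 of 2.

0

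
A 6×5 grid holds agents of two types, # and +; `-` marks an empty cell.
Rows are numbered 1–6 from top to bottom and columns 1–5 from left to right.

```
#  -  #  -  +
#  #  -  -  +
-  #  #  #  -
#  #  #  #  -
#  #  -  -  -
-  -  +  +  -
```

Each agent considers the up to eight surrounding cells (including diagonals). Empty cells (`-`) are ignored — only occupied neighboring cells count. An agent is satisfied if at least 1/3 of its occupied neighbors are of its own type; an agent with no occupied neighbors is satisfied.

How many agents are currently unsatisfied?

0

(1,1)# 2/2 satisfied
(1,3)# 1/1 satisfied
(1,5)+ 1/1 satisfied
(2,1)# 3/3 satisfied
(2,2)# 5/5 satisfied
(2,5)+ 1/2 satisfied
(3,2)# 6/6 satisfied
(3,3)# 6/6 satisfied
(3,4)# 3/4 satisfied
(4,1)# 4/4 satisfied
(4,2)# 6/6 satisfied
(4,3)# 6/6 satisfied
(4,4)# 3/3 satisfied
(5,1)# 3/3 satisfied
(5,2)# 4/5 satisfied
(6,3)+ 1/2 satisfied
(6,4)+ 1/1 satisfied
Every one meets the threshold.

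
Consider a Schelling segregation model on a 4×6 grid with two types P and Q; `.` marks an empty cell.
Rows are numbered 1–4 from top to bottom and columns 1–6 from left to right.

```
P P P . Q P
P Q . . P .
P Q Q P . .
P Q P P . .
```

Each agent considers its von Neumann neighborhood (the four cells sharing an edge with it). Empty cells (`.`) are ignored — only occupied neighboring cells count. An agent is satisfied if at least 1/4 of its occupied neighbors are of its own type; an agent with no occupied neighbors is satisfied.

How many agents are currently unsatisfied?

Row 1: (1,1)P 2/2 ✓ · (1,2)P 2/3 ✓ · (1,3)P 1/1 ✓ · (1,5)Q 0/2 ✗ · (1,6)P 0/1 ✗
Row 2: (2,1)P 2/3 ✓ · (2,2)Q 1/3 ✓ · (2,5)P 0/1 ✗
Row 3: (3,1)P 2/3 ✓ · (3,2)Q 3/4 ✓ · (3,3)Q 1/3 ✓ · (3,4)P 1/2 ✓
Row 4: (4,1)P 1/2 ✓ · (4,2)Q 1/3 ✓ · (4,3)P 1/3 ✓ · (4,4)P 2/2 ✓
Unsatisfied: (1,5), (1,6), (2,5) — 3 in total.

3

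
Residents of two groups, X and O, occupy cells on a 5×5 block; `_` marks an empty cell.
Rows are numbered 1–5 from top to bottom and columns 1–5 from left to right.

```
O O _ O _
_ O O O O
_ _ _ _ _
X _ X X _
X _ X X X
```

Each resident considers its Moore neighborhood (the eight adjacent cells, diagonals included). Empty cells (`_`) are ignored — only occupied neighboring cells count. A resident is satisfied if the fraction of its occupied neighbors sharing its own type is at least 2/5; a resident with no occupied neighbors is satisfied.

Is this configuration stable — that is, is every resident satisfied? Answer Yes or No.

Row 1: (1,1)O 2/2 ✓ · (1,2)O 3/3 ✓ · (1,4)O 3/3 ✓
Row 2: (2,2)O 3/3 ✓ · (2,3)O 4/4 ✓ · (2,4)O 3/3 ✓ · (2,5)O 2/2 ✓
Row 4: (4,1)X 1/1 ✓ · (4,3)X 3/3 ✓ · (4,4)X 4/4 ✓
Row 5: (5,1)X 1/1 ✓ · (5,3)X 3/3 ✓ · (5,4)X 4/4 ✓ · (5,5)X 2/2 ✓
All meet the threshold, so the configuration is stable.

Yes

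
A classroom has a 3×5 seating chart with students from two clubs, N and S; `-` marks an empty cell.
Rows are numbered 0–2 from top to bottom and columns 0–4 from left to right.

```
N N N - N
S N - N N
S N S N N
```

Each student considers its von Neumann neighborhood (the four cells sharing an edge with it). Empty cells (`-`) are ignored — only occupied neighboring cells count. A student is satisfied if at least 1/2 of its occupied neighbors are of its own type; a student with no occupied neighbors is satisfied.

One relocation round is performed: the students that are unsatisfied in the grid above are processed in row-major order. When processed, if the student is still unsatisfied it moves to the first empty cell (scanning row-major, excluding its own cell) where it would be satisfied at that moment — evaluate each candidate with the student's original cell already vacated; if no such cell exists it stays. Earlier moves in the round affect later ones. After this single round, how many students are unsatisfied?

2

Initially unsatisfied (in order): (1,0), (2,1), (2,2).
  (1,0): no empty cell satisfies it; stays.
  (2,1) → (0,3).
  (2,2) → (2,1).
Resulting grid:
N N N N N
S N - N N
S S - N N
Unsatisfied now: (1,0), (1,1).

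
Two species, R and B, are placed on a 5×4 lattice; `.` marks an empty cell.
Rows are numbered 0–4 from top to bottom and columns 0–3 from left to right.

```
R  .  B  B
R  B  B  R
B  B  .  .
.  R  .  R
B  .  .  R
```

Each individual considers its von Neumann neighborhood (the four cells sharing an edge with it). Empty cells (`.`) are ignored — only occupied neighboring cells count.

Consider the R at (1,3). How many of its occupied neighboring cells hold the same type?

0

Occupied neighbors of (1,3): (0,3)=B, (1,2)=B.
Same type (R): 0 of 2.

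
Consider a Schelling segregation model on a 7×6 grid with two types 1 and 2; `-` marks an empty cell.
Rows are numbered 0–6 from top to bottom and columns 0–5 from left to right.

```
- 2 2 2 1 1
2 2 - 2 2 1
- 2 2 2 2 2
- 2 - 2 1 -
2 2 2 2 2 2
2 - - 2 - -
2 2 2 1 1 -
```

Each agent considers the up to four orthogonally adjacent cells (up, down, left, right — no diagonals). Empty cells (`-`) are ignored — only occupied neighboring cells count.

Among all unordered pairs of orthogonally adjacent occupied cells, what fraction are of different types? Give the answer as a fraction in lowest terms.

3/13

Scan each occupied cell's neighbors to the right and below so each pair is counted once.
Row 0: 2(0,1)–2(0,2)= 2(0,1)–2(1,1)= 2(0,2)–2(0,3)= 2(0,3)–1(0,4)≠ 2(0,3)–2(1,3)= 1(0,4)–1(0,5)= 1(0,4)–2(1,4)≠ 1(0,5)–1(1,5)=  → 2/8 unlike.
Row 1: 2(1,0)–2(1,1)= 2(1,1)–2(2,1)= 2(1,3)–2(1,4)= 2(1,3)–2(2,3)= 2(1,4)–1(1,5)≠ 2(1,4)–2(2,4)= 1(1,5)–2(2,5)≠  → 2/7 unlike.
Row 2: 2(2,1)–2(2,2)= 2(2,1)–2(3,1)= 2(2,2)–2(2,3)= 2(2,3)–2(2,4)= 2(2,3)–2(3,3)= 2(2,4)–2(2,5)= 2(2,4)–1(3,4)≠  → 1/7 unlike.
Row 3: 2(3,1)–2(4,1)= 2(3,3)–1(3,4)≠ 2(3,3)–2(4,3)= 1(3,4)–2(4,4)≠  → 2/4 unlike.
Row 4: 2(4,0)–2(4,1)= 2(4,0)–2(5,0)= 2(4,1)–2(4,2)= 2(4,2)–2(4,3)= 2(4,3)–2(4,4)= 2(4,3)–2(5,3)= 2(4,4)–2(4,5)=  → 0/7 unlike.
Row 5: 2(5,0)–2(6,0)= 2(5,3)–1(6,3)≠  → 1/2 unlike.
Row 6: 2(6,0)–2(6,1)= 2(6,1)–2(6,2)= 2(6,2)–1(6,3)≠ 1(6,3)–1(6,4)=  → 1/4 unlike.
Total adjacent occupied pairs: 39; unlike-type pairs: 9.
9/39 reduces to 3/13.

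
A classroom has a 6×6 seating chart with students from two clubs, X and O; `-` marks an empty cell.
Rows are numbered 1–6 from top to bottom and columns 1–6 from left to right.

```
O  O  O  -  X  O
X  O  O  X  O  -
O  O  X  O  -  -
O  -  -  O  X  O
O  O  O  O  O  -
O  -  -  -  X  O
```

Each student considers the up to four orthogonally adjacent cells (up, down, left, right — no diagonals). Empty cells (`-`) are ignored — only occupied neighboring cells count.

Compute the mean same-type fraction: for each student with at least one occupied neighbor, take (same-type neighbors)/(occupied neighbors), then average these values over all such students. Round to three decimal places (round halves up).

0.478

(1,1)O 1/2
(1,2)O 3/3
(1,3)O 2/2
(1,5)X 0/2
(1,6)O 0/1
(2,1)X 0/3
(2,2)O 3/4
(2,3)O 2/4
(2,4)X 0/3
(2,5)O 0/2
(3,1)O 2/3
(3,2)O 2/3
(3,3)X 0/3
(3,4)O 1/3
(4,1)O 2/2
(4,4)O 2/3
(4,5)X 0/3
(4,6)O 0/1
(5,1)O 3/3
(5,2)O 2/2
(5,3)O 2/2
(5,4)O 3/3
(5,5)O 1/3
(6,1)O 1/1
(6,5)X 0/2
(6,6)O 0/1
Sum over 26 students: 1/2 + 3/3 + 2/2 + 0/2 + 0/1 + 0/3 + 3/4 + 2/4 + 0/3 + 0/2 + 2/3 + 2/3 + 0/3 + 1/3 + 2/2 + 2/3 + 0/3 + 0/1 + 3/3 + 2/2 + 2/2 + 3/3 + 1/3 + 1/1 + 0/2 + 0/1 = 149/12; mean = 149/12 ÷ 26 = 149/312 = 0.477564… → 0.478.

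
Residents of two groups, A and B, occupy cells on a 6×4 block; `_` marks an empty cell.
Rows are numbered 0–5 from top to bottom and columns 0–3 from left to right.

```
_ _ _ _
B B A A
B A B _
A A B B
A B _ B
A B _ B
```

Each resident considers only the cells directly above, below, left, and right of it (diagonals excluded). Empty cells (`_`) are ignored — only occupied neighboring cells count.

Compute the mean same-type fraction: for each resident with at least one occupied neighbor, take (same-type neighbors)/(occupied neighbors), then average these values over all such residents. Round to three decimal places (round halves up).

0.613

Row 1: (1,0)B 2/2 · (1,1)B 1/3 · (1,2)A 1/3 · (1,3)A 1/1
Row 2: (2,0)B 1/3 · (2,1)A 1/4 · (2,2)B 1/3
Row 3: (3,0)A 2/3 · (3,1)A 2/4 · (3,2)B 2/3 · (3,3)B 2/2
Row 4: (4,0)A 2/3 · (4,1)B 1/3 · (4,3)B 2/2
Row 5: (5,0)A 1/2 · (5,1)B 1/2 · (5,3)B 1/1
Sum over 17 residents: 2/2 + 1/3 + 1/3 + 1/1 + 1/3 + 1/4 + 1/3 + 2/3 + 2/4 + 2/3 + 2/2 + 2/3 + 1/3 + 2/2 + 1/2 + 1/2 + 1/1 = 125/12; mean = 125/12 ÷ 17 = 125/204 = 0.612745… → 0.613.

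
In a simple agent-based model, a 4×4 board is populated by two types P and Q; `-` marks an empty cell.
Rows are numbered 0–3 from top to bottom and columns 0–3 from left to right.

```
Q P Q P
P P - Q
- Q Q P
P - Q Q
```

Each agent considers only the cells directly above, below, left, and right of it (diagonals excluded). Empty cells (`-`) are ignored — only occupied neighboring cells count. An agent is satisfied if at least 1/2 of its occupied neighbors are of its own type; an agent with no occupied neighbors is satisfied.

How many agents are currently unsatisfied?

6

(0,0)Q 0/2 not
(0,1)P 1/3 not
(0,2)Q 0/2 not
(0,3)P 0/2 not
(1,0)P 1/2 satisfied
(1,1)P 2/3 satisfied
(1,3)Q 0/2 not
(2,1)Q 1/2 satisfied
(2,2)Q 2/3 satisfied
(2,3)P 0/3 not
(3,0)P 0/0 satisfied
(3,2)Q 2/2 satisfied
(3,3)Q 1/2 satisfied
Unsatisfied: (0,0), (0,1), (0,2), (0,3), (1,3), (2,3) — 6 in total.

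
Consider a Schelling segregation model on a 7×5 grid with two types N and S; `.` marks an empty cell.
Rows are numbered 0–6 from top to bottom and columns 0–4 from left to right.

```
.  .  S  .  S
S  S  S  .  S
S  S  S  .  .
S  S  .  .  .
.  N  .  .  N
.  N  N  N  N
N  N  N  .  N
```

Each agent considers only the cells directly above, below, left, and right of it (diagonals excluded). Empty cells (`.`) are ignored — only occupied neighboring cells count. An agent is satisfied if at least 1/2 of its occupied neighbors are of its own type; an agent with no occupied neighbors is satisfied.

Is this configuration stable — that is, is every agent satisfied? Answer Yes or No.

Row 0: (0,2)S 1/1 ok · (0,4)S 1/1 ok
Row 1: (1,0)S 2/2 ok · (1,1)S 3/3 ok · (1,2)S 3/3 ok · (1,4)S 1/1 ok
Row 2: (2,0)S 3/3 ok · (2,1)S 4/4 ok · (2,2)S 2/2 ok
Row 3: (3,0)S 2/2 ok · (3,1)S 2/3 ok
Row 4: (4,1)N 1/2 ok · (4,4)N 1/1 ok
Row 5: (5,1)N 3/3 ok · (5,2)N 3/3 ok · (5,3)N 2/2 ok · (5,4)N 3/3 ok
Row 6: (6,0)N 1/1 ok · (6,1)N 3/3 ok · (6,2)N 2/2 ok · (6,4)N 1/1 ok
All meet the threshold, so the configuration is stable.

Yes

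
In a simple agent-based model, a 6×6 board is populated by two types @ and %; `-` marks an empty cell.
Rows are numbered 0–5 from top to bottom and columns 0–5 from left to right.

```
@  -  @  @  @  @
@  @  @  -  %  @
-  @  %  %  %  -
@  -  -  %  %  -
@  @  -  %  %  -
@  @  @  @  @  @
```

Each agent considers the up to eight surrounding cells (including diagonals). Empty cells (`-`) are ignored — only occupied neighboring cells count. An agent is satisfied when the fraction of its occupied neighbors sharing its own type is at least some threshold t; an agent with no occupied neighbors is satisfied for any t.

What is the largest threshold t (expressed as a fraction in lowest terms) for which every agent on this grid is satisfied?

1/3

Row 0: (0,0)@ 2/2 · (0,2)@ 3/3 · (0,3)@ 3/4 · (0,4)@ 3/4 · (0,5)@ 2/3
Row 1: (1,0)@ 3/3 · (1,1)@ 5/6 · (1,2)@ 4/6 · (1,4)% 2/6 · (1,5)@ 2/4
Row 2: (2,1)@ 4/5 · (2,2)% 2/5 · (2,3)% 5/6 · (2,4)% 4/5
Row 3: (3,0)@ 3/3 · (3,3)% 6/6 · (3,4)% 5/5
Row 4: (4,0)@ 4/4 · (4,1)@ 5/5 · (4,3)% 3/6 · (4,4)% 3/6
Row 5: (5,0)@ 3/3 · (5,1)@ 4/4 · (5,2)@ 3/4 · (5,3)@ 2/4 · (5,4)@ 2/4 · (5,5)@ 1/2
The smallest same-type fraction is 2/6 at (1,4), which reduces to 1/3. Any threshold above that leaves this agent unsatisfied.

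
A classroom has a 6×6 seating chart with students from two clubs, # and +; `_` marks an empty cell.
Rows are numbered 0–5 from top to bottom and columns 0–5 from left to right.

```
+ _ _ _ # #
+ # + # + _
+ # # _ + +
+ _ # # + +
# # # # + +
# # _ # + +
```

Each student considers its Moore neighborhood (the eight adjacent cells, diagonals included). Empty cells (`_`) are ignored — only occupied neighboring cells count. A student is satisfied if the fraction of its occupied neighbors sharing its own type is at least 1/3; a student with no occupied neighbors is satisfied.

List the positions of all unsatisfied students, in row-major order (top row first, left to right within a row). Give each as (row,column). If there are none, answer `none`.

(1,2), (3,0)

(0,0)+ 1/2 satisfied
(0,4)# 2/3 satisfied
(0,5)# 1/2 satisfied
(1,0)+ 2/4 satisfied
(1,1)# 2/6 satisfied
(1,2)+ 0/4 not
(1,3)# 2/5 satisfied
(1,4)+ 2/5 satisfied
(2,0)+ 2/4 satisfied
(2,1)# 3/7 satisfied
(2,2)# 5/6 satisfied
(2,4)+ 4/6 satisfied
(2,5)+ 4/4 satisfied
(3,0)+ 1/4 not
(3,2)# 6/6 satisfied
(3,3)# 4/7 satisfied
(3,4)+ 5/7 satisfied
(3,5)+ 5/5 satisfied
(4,0)# 3/4 satisfied
(4,1)# 5/6 satisfied
(4,2)# 6/6 satisfied
(4,3)# 4/7 satisfied
(4,4)+ 5/8 satisfied
(4,5)+ 5/5 satisfied
(5,0)# 3/3 satisfied
(5,1)# 4/4 satisfied
(5,3)# 2/4 satisfied
(5,4)+ 3/5 satisfied
(5,5)+ 3/3 satisfied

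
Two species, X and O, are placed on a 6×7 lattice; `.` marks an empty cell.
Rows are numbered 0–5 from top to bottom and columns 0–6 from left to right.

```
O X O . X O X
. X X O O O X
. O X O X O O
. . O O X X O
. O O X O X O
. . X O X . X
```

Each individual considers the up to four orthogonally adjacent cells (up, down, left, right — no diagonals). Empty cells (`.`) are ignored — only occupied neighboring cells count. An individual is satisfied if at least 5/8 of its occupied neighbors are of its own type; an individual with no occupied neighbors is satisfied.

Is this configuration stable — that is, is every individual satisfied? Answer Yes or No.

Row 0: (0,0)O 0/1 not · (0,1)X 1/3 not · (0,2)O 0/2 not · (0,4)X 0/2 not · (0,5)O 1/3 not · (0,6)X 1/2 not
Row 1: (1,1)X 2/3 satisfied · (1,2)X 2/4 not · (1,3)O 2/3 satisfied · (1,4)O 2/4 not · (1,5)O 3/4 satisfied · (1,6)X 1/3 not
Row 2: (2,1)O 0/2 not · (2,2)X 1/4 not · (2,3)O 2/4 not · (2,4)X 1/4 not · (2,5)O 2/4 not · (2,6)O 2/3 satisfied
Row 3: (3,2)O 2/3 satisfied · (3,3)O 2/4 not · (3,4)X 2/4 not · (3,5)X 2/4 not · (3,6)O 2/3 satisfied
Row 4: (4,1)O 1/1 satisfied · (4,2)O 2/4 not · (4,3)X 0/4 not · (4,4)O 0/4 not · (4,5)X 1/3 not · (4,6)O 1/3 not
Row 5: (5,2)X 0/2 not · (5,3)O 0/3 not · (5,4)X 0/2 not · (5,6)X 0/1 not
For instance (0,0) has only 0/1 same-type neighbors, below 5/8.

No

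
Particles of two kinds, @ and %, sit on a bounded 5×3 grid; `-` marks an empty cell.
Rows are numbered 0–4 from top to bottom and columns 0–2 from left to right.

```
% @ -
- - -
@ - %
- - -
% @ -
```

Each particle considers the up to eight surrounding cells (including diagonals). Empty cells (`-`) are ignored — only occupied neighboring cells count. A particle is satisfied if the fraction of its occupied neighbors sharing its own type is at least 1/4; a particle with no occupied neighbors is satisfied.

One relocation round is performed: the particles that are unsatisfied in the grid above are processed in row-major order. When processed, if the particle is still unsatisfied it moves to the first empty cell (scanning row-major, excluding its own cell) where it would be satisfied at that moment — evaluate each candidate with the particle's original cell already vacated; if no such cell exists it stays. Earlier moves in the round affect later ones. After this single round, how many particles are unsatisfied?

Initially unsatisfied (in order): (0,0), (0,1), (4,0), (4,1).
  (0,0) → (1,1).
  (0,1) → (1,0).
  (4,0) → (0,0).
  (4,1): now satisfied by earlier moves; stays.
Resulting grid:
% - -
@ % -
@ - %
- - -
- @ -
All satisfied now.

0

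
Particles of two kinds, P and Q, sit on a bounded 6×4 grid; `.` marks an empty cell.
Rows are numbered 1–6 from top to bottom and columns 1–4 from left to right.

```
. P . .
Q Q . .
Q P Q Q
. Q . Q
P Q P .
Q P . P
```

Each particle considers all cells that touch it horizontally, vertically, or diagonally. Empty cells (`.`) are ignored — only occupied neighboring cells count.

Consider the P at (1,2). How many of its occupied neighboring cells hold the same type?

Occupied neighbors of (1,2): (2,1)=Q, (2,2)=Q.
Same type (P): 0 of 2.

0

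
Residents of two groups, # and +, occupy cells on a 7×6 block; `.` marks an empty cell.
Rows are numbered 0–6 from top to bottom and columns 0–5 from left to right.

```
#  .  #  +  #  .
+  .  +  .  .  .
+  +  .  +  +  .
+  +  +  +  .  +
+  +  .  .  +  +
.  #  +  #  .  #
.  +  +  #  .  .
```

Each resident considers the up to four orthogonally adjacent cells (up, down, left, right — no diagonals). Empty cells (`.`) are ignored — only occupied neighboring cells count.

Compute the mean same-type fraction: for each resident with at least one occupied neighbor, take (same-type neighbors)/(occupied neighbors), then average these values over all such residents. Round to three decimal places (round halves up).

Row 0: (0,0)# 0/1 · (0,2)# 0/2 · (0,3)+ 0/2 · (0,4)# 0/1
Row 1: (1,0)+ 1/2 · (1,2)+ 0/1
Row 2: (2,0)+ 3/3 · (2,1)+ 2/2 · (2,3)+ 2/2 · (2,4)+ 1/1
Row 3: (3,0)+ 3/3 · (3,1)+ 4/4 · (3,2)+ 2/2 · (3,3)+ 2/2 · (3,5)+ 1/1
Row 4: (4,0)+ 2/2 · (4,1)+ 2/3 · (4,4)+ 1/1 · (4,5)+ 2/3
Row 5: (5,1)# 0/3 · (5,2)+ 1/3 · (5,3)# 1/2 · (5,5)# 0/1
Row 6: (6,1)+ 1/2 · (6,2)+ 2/3 · (6,3)# 1/2
Sum over 26 residents: 0/1 + 0/2 + 0/2 + 0/1 + 1/2 + 0/1 + 3/3 + 2/2 + 2/2 + 1/1 + 3/3 + 4/4 + 2/2 + 2/2 + 1/1 + 2/2 + 2/3 + 1/1 + 2/3 + 0/3 + 1/3 + 1/2 + 0/1 + 1/2 + 2/3 + 1/2 = 46/3; mean = 46/3 ÷ 26 = 23/39 = 0.589743… → 0.590.

0.590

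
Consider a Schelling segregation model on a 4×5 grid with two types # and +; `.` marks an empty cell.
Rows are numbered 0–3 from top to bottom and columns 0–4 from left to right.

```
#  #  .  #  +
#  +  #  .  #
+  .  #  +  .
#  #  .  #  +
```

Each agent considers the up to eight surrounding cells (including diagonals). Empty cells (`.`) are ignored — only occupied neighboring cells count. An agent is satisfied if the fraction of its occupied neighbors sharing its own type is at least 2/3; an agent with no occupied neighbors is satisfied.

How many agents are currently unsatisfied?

11

(0,0)# 2/3 ✓
(0,1)# 3/4 ✓
(0,3)# 2/3 ✓
(0,4)+ 0/2 ✗
(1,0)# 2/4 ✗
(1,1)+ 1/6 ✗
(1,2)# 3/5 ✗
(1,4)# 1/3 ✗
(2,0)+ 1/4 ✗
(2,2)# 3/5 ✗
(2,3)+ 1/5 ✗
(3,0)# 1/2 ✗
(3,1)# 2/3 ✓
(3,3)# 1/3 ✗
(3,4)+ 1/2 ✗
Unsatisfied: (0,4), (1,0), (1,1), (1,2), (1,4), (2,0), (2,2), (2,3), (3,0), (3,3), (3,4) — 11 in total.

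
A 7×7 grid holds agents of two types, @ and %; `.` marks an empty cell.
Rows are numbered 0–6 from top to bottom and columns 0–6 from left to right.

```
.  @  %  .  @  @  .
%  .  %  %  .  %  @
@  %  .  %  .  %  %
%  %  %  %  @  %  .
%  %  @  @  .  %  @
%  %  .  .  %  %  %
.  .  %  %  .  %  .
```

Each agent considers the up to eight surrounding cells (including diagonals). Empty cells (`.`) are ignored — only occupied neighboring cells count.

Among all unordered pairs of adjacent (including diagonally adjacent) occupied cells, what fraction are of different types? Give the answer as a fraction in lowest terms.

30/77

Scan each occupied cell's neighbors to the right and below (and the two forward diagonals) so each pair is counted once.
Row 0: @(0,1)–%(0,2)≠ @(0,1)–%(1,2)≠ @(0,1)–%(1,0)≠ %(0,2)–%(1,2)= %(0,2)–%(1,3)= @(0,4)–@(0,5)= @(0,4)–%(1,5)≠ @(0,4)–%(1,3)≠ @(0,5)–%(1,5)≠ @(0,5)–@(1,6)=  → 6/10 unlike.
Row 1: %(1,0)–@(2,0)≠ %(1,0)–%(2,1)= %(1,2)–%(1,3)= %(1,2)–%(2,3)= %(1,2)–%(2,1)= %(1,3)–%(2,3)= %(1,5)–@(1,6)≠ %(1,5)–%(2,5)= %(1,5)–%(2,6)= @(1,6)–%(2,6)≠ @(1,6)–%(2,5)≠  → 4/11 unlike.
Row 2: @(2,0)–%(2,1)≠ @(2,0)–%(3,0)≠ @(2,0)–%(3,1)≠ %(2,1)–%(3,1)= %(2,1)–%(3,2)= %(2,1)–%(3,0)= %(2,3)–%(3,3)= %(2,3)–@(3,4)≠ %(2,3)–%(3,2)= %(2,5)–%(2,6)= %(2,5)–%(3,5)= %(2,5)–@(3,4)≠ %(2,6)–%(3,5)=  → 5/13 unlike.
Row 3: %(3,0)–%(3,1)= %(3,0)–%(4,0)= %(3,0)–%(4,1)= %(3,1)–%(3,2)= %(3,1)–%(4,1)= %(3,1)–@(4,2)≠ %(3,1)–%(4,0)= %(3,2)–%(3,3)= %(3,2)–@(4,2)≠ %(3,2)–@(4,3)≠ %(3,2)–%(4,1)= %(3,3)–@(3,4)≠ %(3,3)–@(4,3)≠ %(3,3)–@(4,2)≠ @(3,4)–%(3,5)≠ @(3,4)–%(4,5)≠ @(3,4)–@(4,3)= %(3,5)–%(4,5)= %(3,5)–@(4,6)≠  → 9/19 unlike.
Row 4: %(4,0)–%(4,1)= %(4,0)–%(5,0)= %(4,0)–%(5,1)= %(4,1)–@(4,2)≠ %(4,1)–%(5,1)= %(4,1)–%(5,0)= @(4,2)–@(4,3)= @(4,2)–%(5,1)≠ @(4,3)–%(5,4)≠ %(4,5)–@(4,6)≠ %(4,5)–%(5,5)= %(4,5)–%(5,6)= %(4,5)–%(5,4)= @(4,6)–%(5,6)≠ @(4,6)–%(5,5)≠  → 6/15 unlike.
Row 5: %(5,0)–%(5,1)= %(5,1)–%(6,2)= %(5,4)–%(5,5)= %(5,4)–%(6,5)= %(5,4)–%(6,3)= %(5,5)–%(5,6)= %(5,5)–%(6,5)= %(5,6)–%(6,5)=  → 0/8 unlike.
Row 6: %(6,2)–%(6,3)=  → 0/1 unlike.
Total adjacent occupied pairs: 77; unlike-type pairs: 30.
30/77 is already in lowest terms.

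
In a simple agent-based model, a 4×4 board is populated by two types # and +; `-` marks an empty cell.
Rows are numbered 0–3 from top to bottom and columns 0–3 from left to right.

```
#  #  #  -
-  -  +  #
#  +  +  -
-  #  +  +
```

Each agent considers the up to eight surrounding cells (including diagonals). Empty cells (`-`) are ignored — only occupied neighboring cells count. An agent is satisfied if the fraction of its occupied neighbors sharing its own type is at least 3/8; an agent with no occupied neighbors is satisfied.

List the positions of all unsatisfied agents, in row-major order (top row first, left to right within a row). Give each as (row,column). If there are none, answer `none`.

(1,3), (3,1)

Row 0: (0,0)# 1/1 ok · (0,1)# 2/3 ok · (0,2)# 2/3 ok
Row 1: (1,2)+ 2/5 ok · (1,3)# 1/3 unhappy
Row 2: (2,0)# 1/2 ok · (2,1)+ 3/5 ok · (2,2)+ 4/6 ok
Row 3: (3,1)# 1/4 unhappy · (3,2)+ 3/4 ok · (3,3)+ 2/2 ok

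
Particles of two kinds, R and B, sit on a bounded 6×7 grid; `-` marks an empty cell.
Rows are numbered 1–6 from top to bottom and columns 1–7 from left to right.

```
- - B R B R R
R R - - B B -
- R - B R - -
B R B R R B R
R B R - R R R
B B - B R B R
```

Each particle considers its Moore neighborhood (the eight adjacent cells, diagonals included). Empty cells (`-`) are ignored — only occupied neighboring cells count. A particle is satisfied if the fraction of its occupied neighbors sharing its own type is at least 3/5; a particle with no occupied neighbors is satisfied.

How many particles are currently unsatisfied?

(1,3)B 0/2 ✗
(1,4)R 0/3 ✗
(1,5)B 2/4 ✗
(1,6)R 1/4 ✗
(1,7)R 1/2 ✗
(2,1)R 2/2 ✓
(2,2)R 2/3 ✓
(2,5)B 3/6 ✗
(2,6)B 2/5 ✗
(3,2)R 3/5 ✓
(3,4)B 2/5 ✗
(3,5)R 2/6 ✗
(4,1)B 1/4 ✗
(4,2)R 3/6 ✗
(4,3)B 2/6 ✗
(4,4)R 4/6 ✓
(4,5)R 4/6 ✓
(4,6)B 0/6 ✗
(4,7)R 2/3 ✓
(5,1)R 1/5 ✗
(5,2)B 4/7 ✗
(5,3)R 2/6 ✗
(5,5)R 4/7 ✗
(5,6)R 6/8 ✓
(5,7)R 3/5 ✓
(6,1)B 2/3 ✓
(6,2)B 2/4 ✗
(6,4)B 0/3 ✗
(6,5)R 2/4 ✗
(6,6)B 0/5 ✗
(6,7)R 2/3 ✓
Unsatisfied: (1,3), (1,4), (1,5), (1,6), (1,7), (2,5), (2,6), (3,4), (3,5), (4,1), (4,2), (4,3), (4,6), (5,1), (5,2), (5,3), (5,5), (6,2), (6,4), (6,5), (6,6) — 21 in total.

21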